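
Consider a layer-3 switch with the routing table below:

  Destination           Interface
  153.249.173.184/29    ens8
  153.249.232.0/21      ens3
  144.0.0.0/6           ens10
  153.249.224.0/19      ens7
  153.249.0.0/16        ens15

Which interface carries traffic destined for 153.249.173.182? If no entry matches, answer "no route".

Routes whose prefix contains 153.249.173.182:
  153.249.0.0/16 (153.249.0.0 - 153.249.255.255) -> ens15
More-specific entries that do NOT match:
  153.249.173.184/29 (153.249.173.184 - 153.249.173.191) does not contain 153.249.173.182
  153.249.232.0/21 (153.249.232.0 - 153.249.239.255) does not contain 153.249.173.182
  153.249.224.0/19 (153.249.224.0 - 153.249.255.255) does not contain 153.249.173.182
Longest matching prefix is /16 -> interface ens15.

ens15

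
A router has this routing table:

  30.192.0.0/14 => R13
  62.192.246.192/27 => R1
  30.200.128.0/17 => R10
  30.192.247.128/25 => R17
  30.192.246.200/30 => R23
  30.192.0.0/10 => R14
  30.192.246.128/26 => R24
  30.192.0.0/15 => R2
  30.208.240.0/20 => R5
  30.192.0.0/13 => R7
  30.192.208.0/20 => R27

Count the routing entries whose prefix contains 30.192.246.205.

4

Prefixes containing 30.192.246.205:
  30.192.0.0/10 (30.192.0.0 - 30.255.255.255)
  30.192.0.0/13 (30.192.0.0 - 30.199.255.255)
  30.192.0.0/14 (30.192.0.0 - 30.195.255.255)
  30.192.0.0/15 (30.192.0.0 - 30.193.255.255)
Total matching entries: 4.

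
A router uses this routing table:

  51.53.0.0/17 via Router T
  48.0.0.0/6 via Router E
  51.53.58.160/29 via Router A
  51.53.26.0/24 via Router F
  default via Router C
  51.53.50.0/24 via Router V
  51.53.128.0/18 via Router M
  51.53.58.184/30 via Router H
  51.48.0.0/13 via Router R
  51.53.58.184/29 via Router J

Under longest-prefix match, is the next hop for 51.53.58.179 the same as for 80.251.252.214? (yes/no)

51.53.58.179: longest match 51.53.0.0/17 -> Router T
80.251.252.214: longest match 0.0.0.0/0 -> Router C

no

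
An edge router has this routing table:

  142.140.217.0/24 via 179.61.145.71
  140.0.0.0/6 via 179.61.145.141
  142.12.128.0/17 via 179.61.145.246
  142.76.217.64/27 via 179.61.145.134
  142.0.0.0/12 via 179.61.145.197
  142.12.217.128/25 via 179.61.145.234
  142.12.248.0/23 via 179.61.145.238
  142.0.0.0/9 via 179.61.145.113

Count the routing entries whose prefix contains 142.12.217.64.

4

Prefixes containing 142.12.217.64:
  140.0.0.0/6 (140.0.0.0 - 143.255.255.255)
  142.0.0.0/9 (142.0.0.0 - 142.127.255.255)
  142.0.0.0/12 (142.0.0.0 - 142.15.255.255)
  142.12.128.0/17 (142.12.128.0 - 142.12.255.255)
Total matching entries: 4.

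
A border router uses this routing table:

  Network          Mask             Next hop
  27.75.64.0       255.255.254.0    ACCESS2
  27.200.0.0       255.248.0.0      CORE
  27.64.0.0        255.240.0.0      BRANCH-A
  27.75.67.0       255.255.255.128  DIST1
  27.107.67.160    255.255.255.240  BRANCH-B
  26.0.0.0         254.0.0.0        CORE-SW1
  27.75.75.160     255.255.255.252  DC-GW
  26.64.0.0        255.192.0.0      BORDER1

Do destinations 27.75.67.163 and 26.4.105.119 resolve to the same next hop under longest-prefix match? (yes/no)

no

27.75.67.163: longest match 27.64.0.0/12 -> BRANCH-A
26.4.105.119: longest match 26.0.0.0/7 -> CORE-SW1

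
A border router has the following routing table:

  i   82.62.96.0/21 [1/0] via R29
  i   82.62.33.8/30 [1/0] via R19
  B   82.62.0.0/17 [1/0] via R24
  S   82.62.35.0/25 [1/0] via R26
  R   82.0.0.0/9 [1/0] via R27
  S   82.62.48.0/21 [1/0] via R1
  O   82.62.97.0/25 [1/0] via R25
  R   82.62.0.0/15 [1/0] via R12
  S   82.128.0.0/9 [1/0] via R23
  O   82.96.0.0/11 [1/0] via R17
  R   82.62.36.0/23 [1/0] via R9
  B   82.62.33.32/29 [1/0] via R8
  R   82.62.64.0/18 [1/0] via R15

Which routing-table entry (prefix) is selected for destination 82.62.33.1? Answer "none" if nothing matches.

Entries matching 82.62.33.1:
  82.0.0.0/9 (82.0.0.0 - 82.127.255.255)
  82.62.0.0/15 (82.62.0.0 - 82.63.255.255)
  82.62.0.0/17 (82.62.0.0 - 82.62.127.255)
Most specific is 82.62.0.0/17.

82.62.0.0/17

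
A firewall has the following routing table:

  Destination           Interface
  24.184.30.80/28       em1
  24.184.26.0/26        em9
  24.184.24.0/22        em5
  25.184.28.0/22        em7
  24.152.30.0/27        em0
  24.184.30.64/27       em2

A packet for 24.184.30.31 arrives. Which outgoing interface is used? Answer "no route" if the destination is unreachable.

No entry's prefix contains 24.184.30.31; there is no default route.

no route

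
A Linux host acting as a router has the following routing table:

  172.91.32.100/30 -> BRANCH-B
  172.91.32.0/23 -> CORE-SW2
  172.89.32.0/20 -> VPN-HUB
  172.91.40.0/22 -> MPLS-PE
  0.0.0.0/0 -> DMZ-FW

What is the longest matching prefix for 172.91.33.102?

172.91.32.0/23

Entries matching 172.91.33.102:
  0.0.0.0/0 (default, matches everything)
  172.91.32.0/23 (172.91.32.0 - 172.91.33.255)
Most specific is 172.91.32.0/23.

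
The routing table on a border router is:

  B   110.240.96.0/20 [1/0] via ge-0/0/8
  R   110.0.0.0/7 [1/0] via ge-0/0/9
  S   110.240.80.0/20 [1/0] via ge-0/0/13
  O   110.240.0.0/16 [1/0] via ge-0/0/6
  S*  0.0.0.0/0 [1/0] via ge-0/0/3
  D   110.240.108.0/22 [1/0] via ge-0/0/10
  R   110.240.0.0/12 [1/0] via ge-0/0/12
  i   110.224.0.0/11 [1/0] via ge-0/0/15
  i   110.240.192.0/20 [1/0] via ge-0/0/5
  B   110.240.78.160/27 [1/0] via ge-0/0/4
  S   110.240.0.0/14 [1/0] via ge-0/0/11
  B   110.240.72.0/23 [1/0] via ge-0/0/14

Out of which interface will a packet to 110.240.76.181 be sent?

Routes whose prefix contains 110.240.76.181:
  0.0.0.0/0 (default, matches everything) -> ge-0/0/3
  110.0.0.0/7 (110.0.0.0 - 111.255.255.255) -> ge-0/0/9
  110.224.0.0/11 (110.224.0.0 - 110.255.255.255) -> ge-0/0/15
  110.240.0.0/12 (110.240.0.0 - 110.255.255.255) -> ge-0/0/12
  110.240.0.0/14 (110.240.0.0 - 110.243.255.255) -> ge-0/0/11
  110.240.0.0/16 (110.240.0.0 - 110.240.255.255) -> ge-0/0/6
More-specific entries that do NOT match:
  110.240.78.160/27 (110.240.78.160 - 110.240.78.191) does not contain 110.240.76.181
  110.240.72.0/23 (110.240.72.0 - 110.240.73.255) does not contain 110.240.76.181
  110.240.108.0/22 (110.240.108.0 - 110.240.111.255) does not contain 110.240.76.181
  110.240.96.0/20 (110.240.96.0 - 110.240.111.255) does not contain 110.240.76.181
  110.240.80.0/20 (110.240.80.0 - 110.240.95.255) does not contain 110.240.76.181
  110.240.192.0/20 (110.240.192.0 - 110.240.207.255) does not contain 110.240.76.181
Longest matching prefix is /16 -> interface ge-0/0/6.

ge-0/0/6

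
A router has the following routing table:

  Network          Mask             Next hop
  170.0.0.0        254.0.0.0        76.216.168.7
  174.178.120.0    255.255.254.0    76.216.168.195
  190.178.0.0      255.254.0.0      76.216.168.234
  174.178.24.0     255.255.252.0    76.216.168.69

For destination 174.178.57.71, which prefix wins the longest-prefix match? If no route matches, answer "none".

174.178.57.71 is outside every listed prefix and there is no default route.

none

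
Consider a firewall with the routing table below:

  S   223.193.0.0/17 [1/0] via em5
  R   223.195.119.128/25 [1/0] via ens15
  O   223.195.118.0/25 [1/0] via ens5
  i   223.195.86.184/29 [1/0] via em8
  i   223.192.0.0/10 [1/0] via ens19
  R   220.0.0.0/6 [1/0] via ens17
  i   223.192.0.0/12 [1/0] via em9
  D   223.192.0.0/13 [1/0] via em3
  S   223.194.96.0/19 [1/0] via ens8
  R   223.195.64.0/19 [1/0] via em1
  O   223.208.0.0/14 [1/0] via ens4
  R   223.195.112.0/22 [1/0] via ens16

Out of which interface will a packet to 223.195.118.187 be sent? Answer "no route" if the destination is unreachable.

Routes whose prefix contains 223.195.118.187:
  220.0.0.0/6 (220.0.0.0 - 223.255.255.255) -> ens17
  223.192.0.0/10 (223.192.0.0 - 223.255.255.255) -> ens19
  223.192.0.0/12 (223.192.0.0 - 223.207.255.255) -> em9
  223.192.0.0/13 (223.192.0.0 - 223.199.255.255) -> em3
More-specific entries that do NOT match:
  223.195.86.184/29 (223.195.86.184 - 223.195.86.191) does not contain 223.195.118.187
  223.195.119.128/25 (223.195.119.128 - 223.195.119.255) does not contain 223.195.118.187
  223.195.118.0/25 (223.195.118.0 - 223.195.118.127) does not contain 223.195.118.187
  223.195.112.0/22 (223.195.112.0 - 223.195.115.255) does not contain 223.195.118.187
  223.194.96.0/19 (223.194.96.0 - 223.194.127.255) does not contain 223.195.118.187
  223.195.64.0/19 (223.195.64.0 - 223.195.95.255) does not contain 223.195.118.187
  223.193.0.0/17 (223.193.0.0 - 223.193.127.255) does not contain 223.195.118.187
  223.208.0.0/14 (223.208.0.0 - 223.211.255.255) does not contain 223.195.118.187
Longest matching prefix is /13 -> interface em3.

em3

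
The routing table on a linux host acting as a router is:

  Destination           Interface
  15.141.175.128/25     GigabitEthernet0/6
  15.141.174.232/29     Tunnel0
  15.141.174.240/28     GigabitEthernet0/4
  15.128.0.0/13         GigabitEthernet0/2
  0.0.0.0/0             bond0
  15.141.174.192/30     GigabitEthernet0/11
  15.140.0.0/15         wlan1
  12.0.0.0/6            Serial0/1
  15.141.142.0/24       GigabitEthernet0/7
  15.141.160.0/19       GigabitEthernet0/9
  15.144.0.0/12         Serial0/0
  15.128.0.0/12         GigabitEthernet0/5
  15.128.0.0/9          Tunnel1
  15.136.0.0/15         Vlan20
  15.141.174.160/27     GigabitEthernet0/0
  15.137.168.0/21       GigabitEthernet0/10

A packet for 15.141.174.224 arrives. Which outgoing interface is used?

GigabitEthernet0/9

Routes whose prefix contains 15.141.174.224:
  0.0.0.0/0 (default, matches everything) -> bond0
  12.0.0.0/6 (12.0.0.0 - 15.255.255.255) -> Serial0/1
  15.128.0.0/9 (15.128.0.0 - 15.255.255.255) -> Tunnel1
  15.128.0.0/12 (15.128.0.0 - 15.143.255.255) -> GigabitEthernet0/5
  15.140.0.0/15 (15.140.0.0 - 15.141.255.255) -> wlan1
  15.141.160.0/19 (15.141.160.0 - 15.141.191.255) -> GigabitEthernet0/9
More-specific entries that do NOT match:
  15.141.174.192/30 (15.141.174.192 - 15.141.174.195) does not contain 15.141.174.224
  15.141.174.232/29 (15.141.174.232 - 15.141.174.239) does not contain 15.141.174.224
  15.141.174.240/28 (15.141.174.240 - 15.141.174.255) does not contain 15.141.174.224
  15.141.174.160/27 (15.141.174.160 - 15.141.174.191) does not contain 15.141.174.224
  15.141.175.128/25 (15.141.175.128 - 15.141.175.255) does not contain 15.141.174.224
  15.141.142.0/24 (15.141.142.0 - 15.141.142.255) does not contain 15.141.174.224
  15.137.168.0/21 (15.137.168.0 - 15.137.175.255) does not contain 15.141.174.224
Longest matching prefix is /19 -> interface GigabitEthernet0/9.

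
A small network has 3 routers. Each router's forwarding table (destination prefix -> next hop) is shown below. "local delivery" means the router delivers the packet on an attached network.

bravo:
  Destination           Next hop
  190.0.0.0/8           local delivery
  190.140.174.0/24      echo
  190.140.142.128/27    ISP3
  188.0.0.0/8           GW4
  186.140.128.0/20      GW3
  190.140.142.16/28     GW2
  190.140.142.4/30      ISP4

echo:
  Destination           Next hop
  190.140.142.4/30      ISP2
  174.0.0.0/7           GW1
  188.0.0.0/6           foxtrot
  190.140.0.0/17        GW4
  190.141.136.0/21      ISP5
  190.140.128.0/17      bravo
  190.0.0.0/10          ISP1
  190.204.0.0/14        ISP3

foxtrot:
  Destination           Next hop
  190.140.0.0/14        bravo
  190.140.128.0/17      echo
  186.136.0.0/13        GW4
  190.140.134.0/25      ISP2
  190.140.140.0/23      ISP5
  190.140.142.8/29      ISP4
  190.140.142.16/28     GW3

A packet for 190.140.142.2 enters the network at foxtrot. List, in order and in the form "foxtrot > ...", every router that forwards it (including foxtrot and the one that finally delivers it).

At foxtrot: longest match for 190.140.142.2 is 190.140.128.0/17 -> echo
At echo: longest match for 190.140.142.2 is 190.140.128.0/17 -> bravo
At bravo: longest match for 190.140.142.2 is 190.0.0.0/8 -> local delivery

foxtrot > echo > bravo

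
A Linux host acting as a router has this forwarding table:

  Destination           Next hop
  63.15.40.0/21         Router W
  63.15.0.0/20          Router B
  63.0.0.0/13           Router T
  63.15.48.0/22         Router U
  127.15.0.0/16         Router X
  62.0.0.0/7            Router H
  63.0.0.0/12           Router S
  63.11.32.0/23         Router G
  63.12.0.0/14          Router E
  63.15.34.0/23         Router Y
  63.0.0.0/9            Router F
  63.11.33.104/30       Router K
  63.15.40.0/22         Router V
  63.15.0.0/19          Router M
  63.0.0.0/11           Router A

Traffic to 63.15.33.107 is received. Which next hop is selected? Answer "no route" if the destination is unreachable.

Router E

Routes whose prefix contains 63.15.33.107:
  62.0.0.0/7 (62.0.0.0 - 63.255.255.255) -> Router H
  63.0.0.0/9 (63.0.0.0 - 63.127.255.255) -> Router F
  63.0.0.0/11 (63.0.0.0 - 63.31.255.255) -> Router A
  63.0.0.0/12 (63.0.0.0 - 63.15.255.255) -> Router S
  63.12.0.0/14 (63.12.0.0 - 63.15.255.255) -> Router E
More-specific entries that do NOT match:
  63.11.33.104/30 (63.11.33.104 - 63.11.33.107) does not contain 63.15.33.107
  63.11.32.0/23 (63.11.32.0 - 63.11.33.255) does not contain 63.15.33.107
  63.15.34.0/23 (63.15.34.0 - 63.15.35.255) does not contain 63.15.33.107
  63.15.48.0/22 (63.15.48.0 - 63.15.51.255) does not contain 63.15.33.107
  63.15.40.0/22 (63.15.40.0 - 63.15.43.255) does not contain 63.15.33.107
  63.15.40.0/21 (63.15.40.0 - 63.15.47.255) does not contain 63.15.33.107
  63.15.0.0/20 (63.15.0.0 - 63.15.15.255) does not contain 63.15.33.107
  63.15.0.0/19 (63.15.0.0 - 63.15.31.255) does not contain 63.15.33.107
  127.15.0.0/16 (127.15.0.0 - 127.15.255.255) does not contain 63.15.33.107
Longest matching prefix is /14 -> next hop Router E.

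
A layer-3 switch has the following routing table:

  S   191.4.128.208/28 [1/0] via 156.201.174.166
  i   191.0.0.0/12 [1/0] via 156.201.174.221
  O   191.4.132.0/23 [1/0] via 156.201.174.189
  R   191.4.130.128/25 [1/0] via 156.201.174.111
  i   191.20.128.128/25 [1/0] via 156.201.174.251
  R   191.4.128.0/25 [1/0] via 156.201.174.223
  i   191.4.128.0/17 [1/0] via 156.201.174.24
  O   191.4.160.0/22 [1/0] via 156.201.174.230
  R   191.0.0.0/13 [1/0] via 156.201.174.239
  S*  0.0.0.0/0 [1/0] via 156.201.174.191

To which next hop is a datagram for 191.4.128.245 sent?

156.201.174.24

Routes whose prefix contains 191.4.128.245:
  0.0.0.0/0 (default, matches everything) -> 156.201.174.191
  191.0.0.0/12 (191.0.0.0 - 191.15.255.255) -> 156.201.174.221
  191.0.0.0/13 (191.0.0.0 - 191.7.255.255) -> 156.201.174.239
  191.4.128.0/17 (191.4.128.0 - 191.4.255.255) -> 156.201.174.24
More-specific entries that do NOT match:
  191.4.128.208/28 (191.4.128.208 - 191.4.128.223) does not contain 191.4.128.245
  191.4.130.128/25 (191.4.130.128 - 191.4.130.255) does not contain 191.4.128.245
  191.20.128.128/25 (191.20.128.128 - 191.20.128.255) does not contain 191.4.128.245
  191.4.128.0/25 (191.4.128.0 - 191.4.128.127) does not contain 191.4.128.245
  191.4.132.0/23 (191.4.132.0 - 191.4.133.255) does not contain 191.4.128.245
  191.4.160.0/22 (191.4.160.0 - 191.4.163.255) does not contain 191.4.128.245
Longest matching prefix is /17 -> next hop 156.201.174.24.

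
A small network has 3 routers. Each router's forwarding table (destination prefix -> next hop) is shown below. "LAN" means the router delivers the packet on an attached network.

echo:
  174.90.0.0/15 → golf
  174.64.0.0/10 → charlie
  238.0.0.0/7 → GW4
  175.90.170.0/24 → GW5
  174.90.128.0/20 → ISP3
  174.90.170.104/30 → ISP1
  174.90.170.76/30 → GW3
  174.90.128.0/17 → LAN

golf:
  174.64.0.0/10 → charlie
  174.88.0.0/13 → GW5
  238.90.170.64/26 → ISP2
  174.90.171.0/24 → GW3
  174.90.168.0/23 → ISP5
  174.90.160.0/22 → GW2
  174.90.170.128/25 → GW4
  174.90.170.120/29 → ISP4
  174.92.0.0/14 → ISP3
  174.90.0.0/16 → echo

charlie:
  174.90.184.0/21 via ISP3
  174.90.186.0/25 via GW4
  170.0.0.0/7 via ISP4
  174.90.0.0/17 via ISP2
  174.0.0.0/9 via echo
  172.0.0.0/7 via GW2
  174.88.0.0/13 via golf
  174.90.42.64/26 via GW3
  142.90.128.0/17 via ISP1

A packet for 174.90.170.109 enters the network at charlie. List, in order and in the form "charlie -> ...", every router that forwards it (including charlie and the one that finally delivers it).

At charlie: longest match for 174.90.170.109 is 174.88.0.0/13 -> golf
At golf: longest match for 174.90.170.109 is 174.90.0.0/16 -> echo
At echo: longest match for 174.90.170.109 is 174.90.128.0/17 -> LAN

charlie -> golf -> echo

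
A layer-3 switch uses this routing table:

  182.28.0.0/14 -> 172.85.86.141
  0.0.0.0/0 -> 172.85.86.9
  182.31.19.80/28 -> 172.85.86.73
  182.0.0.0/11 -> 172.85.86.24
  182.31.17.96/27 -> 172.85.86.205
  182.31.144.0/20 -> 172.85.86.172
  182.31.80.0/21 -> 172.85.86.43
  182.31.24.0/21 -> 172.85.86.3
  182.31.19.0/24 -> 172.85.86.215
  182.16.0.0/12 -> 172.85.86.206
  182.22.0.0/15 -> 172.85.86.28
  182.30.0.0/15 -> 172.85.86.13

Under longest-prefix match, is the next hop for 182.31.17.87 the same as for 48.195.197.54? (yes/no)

no

182.31.17.87: longest match 182.30.0.0/15 -> 172.85.86.13
48.195.197.54: longest match 0.0.0.0/0 -> 172.85.86.9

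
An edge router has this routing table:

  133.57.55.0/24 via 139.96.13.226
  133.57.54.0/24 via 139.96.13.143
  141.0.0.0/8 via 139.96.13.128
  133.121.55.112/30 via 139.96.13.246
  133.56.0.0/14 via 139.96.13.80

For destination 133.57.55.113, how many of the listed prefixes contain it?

Prefixes containing 133.57.55.113:
  133.56.0.0/14 (133.56.0.0 - 133.59.255.255)
  133.57.55.0/24 (133.57.55.0 - 133.57.55.255)
Total matching entries: 2.

2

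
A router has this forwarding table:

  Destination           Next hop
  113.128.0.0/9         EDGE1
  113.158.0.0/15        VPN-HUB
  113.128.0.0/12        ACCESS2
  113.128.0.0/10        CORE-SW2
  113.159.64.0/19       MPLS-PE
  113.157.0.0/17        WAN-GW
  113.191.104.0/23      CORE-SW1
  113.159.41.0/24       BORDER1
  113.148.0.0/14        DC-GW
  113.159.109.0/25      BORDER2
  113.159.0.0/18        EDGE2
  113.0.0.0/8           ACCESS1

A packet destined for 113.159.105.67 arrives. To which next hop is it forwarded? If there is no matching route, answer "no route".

VPN-HUB

Routes whose prefix contains 113.159.105.67:
  113.0.0.0/8 (113.0.0.0 - 113.255.255.255) -> ACCESS1
  113.128.0.0/9 (113.128.0.0 - 113.255.255.255) -> EDGE1
  113.128.0.0/10 (113.128.0.0 - 113.191.255.255) -> CORE-SW2
  113.158.0.0/15 (113.158.0.0 - 113.159.255.255) -> VPN-HUB
More-specific entries that do NOT match:
  113.159.109.0/25 (113.159.109.0 - 113.159.109.127) does not contain 113.159.105.67
  113.159.41.0/24 (113.159.41.0 - 113.159.41.255) does not contain 113.159.105.67
  113.191.104.0/23 (113.191.104.0 - 113.191.105.255) does not contain 113.159.105.67
  113.159.64.0/19 (113.159.64.0 - 113.159.95.255) does not contain 113.159.105.67
  113.159.0.0/18 (113.159.0.0 - 113.159.63.255) does not contain 113.159.105.67
  113.157.0.0/17 (113.157.0.0 - 113.157.127.255) does not contain 113.159.105.67
Longest matching prefix is /15 -> next hop VPN-HUB.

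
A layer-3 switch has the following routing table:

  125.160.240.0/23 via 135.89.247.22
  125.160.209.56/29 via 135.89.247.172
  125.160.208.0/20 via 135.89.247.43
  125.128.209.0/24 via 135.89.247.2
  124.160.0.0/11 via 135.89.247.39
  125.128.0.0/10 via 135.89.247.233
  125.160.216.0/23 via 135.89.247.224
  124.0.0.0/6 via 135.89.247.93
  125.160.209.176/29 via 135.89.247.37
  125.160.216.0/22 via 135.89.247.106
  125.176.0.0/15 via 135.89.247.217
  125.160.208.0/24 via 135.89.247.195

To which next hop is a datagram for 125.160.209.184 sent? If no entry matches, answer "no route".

135.89.247.43

Routes whose prefix contains 125.160.209.184:
  124.0.0.0/6 (124.0.0.0 - 127.255.255.255) -> 135.89.247.93
  125.128.0.0/10 (125.128.0.0 - 125.191.255.255) -> 135.89.247.233
  125.160.208.0/20 (125.160.208.0 - 125.160.223.255) -> 135.89.247.43
More-specific entries that do NOT match:
  125.160.209.56/29 (125.160.209.56 - 125.160.209.63) does not contain 125.160.209.184
  125.160.209.176/29 (125.160.209.176 - 125.160.209.183) does not contain 125.160.209.184
  125.128.209.0/24 (125.128.209.0 - 125.128.209.255) does not contain 125.160.209.184
  125.160.208.0/24 (125.160.208.0 - 125.160.208.255) does not contain 125.160.209.184
  125.160.240.0/23 (125.160.240.0 - 125.160.241.255) does not contain 125.160.209.184
  125.160.216.0/23 (125.160.216.0 - 125.160.217.255) does not contain 125.160.209.184
  125.160.216.0/22 (125.160.216.0 - 125.160.219.255) does not contain 125.160.209.184
Longest matching prefix is /20 -> next hop 135.89.247.43.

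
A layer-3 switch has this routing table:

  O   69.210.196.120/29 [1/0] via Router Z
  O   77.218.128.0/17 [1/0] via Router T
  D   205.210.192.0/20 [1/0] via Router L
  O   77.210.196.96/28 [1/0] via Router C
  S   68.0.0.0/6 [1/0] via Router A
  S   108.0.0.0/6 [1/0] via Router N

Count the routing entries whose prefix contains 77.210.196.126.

0

No listed prefix contains 77.210.196.126.
Total matching entries: 0.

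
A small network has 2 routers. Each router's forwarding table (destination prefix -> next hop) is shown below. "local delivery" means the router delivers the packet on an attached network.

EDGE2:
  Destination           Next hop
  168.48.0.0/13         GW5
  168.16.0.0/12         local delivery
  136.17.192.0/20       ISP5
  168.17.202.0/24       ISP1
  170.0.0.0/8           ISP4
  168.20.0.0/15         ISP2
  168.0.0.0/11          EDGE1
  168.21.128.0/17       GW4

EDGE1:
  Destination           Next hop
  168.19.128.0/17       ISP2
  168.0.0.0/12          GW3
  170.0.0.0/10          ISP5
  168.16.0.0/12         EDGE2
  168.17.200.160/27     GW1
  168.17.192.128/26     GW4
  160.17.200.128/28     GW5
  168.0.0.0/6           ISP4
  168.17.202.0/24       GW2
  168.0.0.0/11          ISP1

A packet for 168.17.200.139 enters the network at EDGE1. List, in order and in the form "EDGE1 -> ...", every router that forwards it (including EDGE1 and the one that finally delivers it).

At EDGE1: longest match for 168.17.200.139 is 168.16.0.0/12 -> EDGE2
At EDGE2: longest match for 168.17.200.139 is 168.16.0.0/12 -> local delivery

EDGE1 -> EDGE2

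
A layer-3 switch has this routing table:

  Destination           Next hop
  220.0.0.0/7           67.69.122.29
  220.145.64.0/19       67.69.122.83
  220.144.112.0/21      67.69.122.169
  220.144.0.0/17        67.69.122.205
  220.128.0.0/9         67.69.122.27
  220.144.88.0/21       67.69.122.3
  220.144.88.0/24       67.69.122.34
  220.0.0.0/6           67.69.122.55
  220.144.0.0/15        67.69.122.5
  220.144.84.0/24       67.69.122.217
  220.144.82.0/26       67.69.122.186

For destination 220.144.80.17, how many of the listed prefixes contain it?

Prefixes containing 220.144.80.17:
  220.0.0.0/6 (220.0.0.0 - 223.255.255.255)
  220.0.0.0/7 (220.0.0.0 - 221.255.255.255)
  220.128.0.0/9 (220.128.0.0 - 220.255.255.255)
  220.144.0.0/15 (220.144.0.0 - 220.145.255.255)
  220.144.0.0/17 (220.144.0.0 - 220.144.127.255)
Total matching entries: 5.

5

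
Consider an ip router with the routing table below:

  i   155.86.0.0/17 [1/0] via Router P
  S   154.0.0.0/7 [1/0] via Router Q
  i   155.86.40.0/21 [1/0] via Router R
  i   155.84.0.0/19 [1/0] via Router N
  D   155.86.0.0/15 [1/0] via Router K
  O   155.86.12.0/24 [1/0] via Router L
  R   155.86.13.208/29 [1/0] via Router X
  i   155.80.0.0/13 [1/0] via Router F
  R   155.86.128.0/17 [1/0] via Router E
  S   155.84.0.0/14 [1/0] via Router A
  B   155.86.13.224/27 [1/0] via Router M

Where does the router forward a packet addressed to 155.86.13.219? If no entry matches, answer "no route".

Router P

Routes whose prefix contains 155.86.13.219:
  154.0.0.0/7 (154.0.0.0 - 155.255.255.255) -> Router Q
  155.80.0.0/13 (155.80.0.0 - 155.87.255.255) -> Router F
  155.84.0.0/14 (155.84.0.0 - 155.87.255.255) -> Router A
  155.86.0.0/15 (155.86.0.0 - 155.87.255.255) -> Router K
  155.86.0.0/17 (155.86.0.0 - 155.86.127.255) -> Router P
More-specific entries that do NOT match:
  155.86.13.208/29 (155.86.13.208 - 155.86.13.215) does not contain 155.86.13.219
  155.86.13.224/27 (155.86.13.224 - 155.86.13.255) does not contain 155.86.13.219
  155.86.12.0/24 (155.86.12.0 - 155.86.12.255) does not contain 155.86.13.219
  155.86.40.0/21 (155.86.40.0 - 155.86.47.255) does not contain 155.86.13.219
  155.84.0.0/19 (155.84.0.0 - 155.84.31.255) does not contain 155.86.13.219
Longest matching prefix is /17 -> next hop Router P.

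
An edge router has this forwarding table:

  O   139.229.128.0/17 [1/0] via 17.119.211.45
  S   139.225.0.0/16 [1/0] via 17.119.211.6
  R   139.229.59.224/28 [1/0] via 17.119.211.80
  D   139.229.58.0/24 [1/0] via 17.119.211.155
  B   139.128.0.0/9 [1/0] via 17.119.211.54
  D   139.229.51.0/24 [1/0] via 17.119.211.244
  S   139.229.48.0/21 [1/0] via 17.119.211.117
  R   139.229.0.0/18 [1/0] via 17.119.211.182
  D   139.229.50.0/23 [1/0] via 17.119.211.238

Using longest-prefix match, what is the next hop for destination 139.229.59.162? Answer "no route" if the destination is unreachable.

Routes whose prefix contains 139.229.59.162:
  139.128.0.0/9 (139.128.0.0 - 139.255.255.255) -> 17.119.211.54
  139.229.0.0/18 (139.229.0.0 - 139.229.63.255) -> 17.119.211.182
More-specific entries that do NOT match:
  139.229.59.224/28 (139.229.59.224 - 139.229.59.239) does not contain 139.229.59.162
  139.229.58.0/24 (139.229.58.0 - 139.229.58.255) does not contain 139.229.59.162
  139.229.51.0/24 (139.229.51.0 - 139.229.51.255) does not contain 139.229.59.162
  139.229.50.0/23 (139.229.50.0 - 139.229.51.255) does not contain 139.229.59.162
  139.229.48.0/21 (139.229.48.0 - 139.229.55.255) does not contain 139.229.59.162
Longest matching prefix is /18 -> next hop 17.119.211.182.

17.119.211.182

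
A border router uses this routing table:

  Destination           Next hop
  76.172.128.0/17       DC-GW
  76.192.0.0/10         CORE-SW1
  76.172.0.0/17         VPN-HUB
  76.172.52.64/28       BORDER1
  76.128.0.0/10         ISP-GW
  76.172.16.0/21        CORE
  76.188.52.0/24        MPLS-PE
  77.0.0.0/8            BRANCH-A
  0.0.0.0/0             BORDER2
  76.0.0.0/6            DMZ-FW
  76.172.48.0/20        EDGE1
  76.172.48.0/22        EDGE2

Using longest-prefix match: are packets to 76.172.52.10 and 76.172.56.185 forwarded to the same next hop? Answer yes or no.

76.172.52.10: longest match 76.172.48.0/20 -> EDGE1
76.172.56.185: longest match 76.172.48.0/20 -> EDGE1

yes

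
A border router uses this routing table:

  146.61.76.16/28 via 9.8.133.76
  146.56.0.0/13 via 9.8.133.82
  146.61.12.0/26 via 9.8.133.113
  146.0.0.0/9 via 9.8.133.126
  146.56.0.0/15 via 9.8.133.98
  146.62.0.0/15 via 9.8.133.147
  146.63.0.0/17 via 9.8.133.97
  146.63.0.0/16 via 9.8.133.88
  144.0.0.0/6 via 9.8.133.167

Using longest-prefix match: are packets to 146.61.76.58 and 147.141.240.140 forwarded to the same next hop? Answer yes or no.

146.61.76.58: longest match 146.56.0.0/13 -> 9.8.133.82
147.141.240.140: longest match 144.0.0.0/6 -> 9.8.133.167

no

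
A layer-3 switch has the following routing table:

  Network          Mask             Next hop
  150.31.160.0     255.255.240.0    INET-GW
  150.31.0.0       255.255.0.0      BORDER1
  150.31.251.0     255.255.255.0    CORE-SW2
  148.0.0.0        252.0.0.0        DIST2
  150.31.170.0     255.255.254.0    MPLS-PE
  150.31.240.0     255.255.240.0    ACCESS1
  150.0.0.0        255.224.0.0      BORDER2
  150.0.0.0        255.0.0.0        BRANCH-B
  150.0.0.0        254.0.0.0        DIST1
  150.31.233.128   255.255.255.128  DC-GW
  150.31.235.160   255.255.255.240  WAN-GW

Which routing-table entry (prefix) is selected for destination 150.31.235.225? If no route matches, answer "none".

Entries matching 150.31.235.225:
  148.0.0.0/6 (148.0.0.0 - 151.255.255.255)
  150.0.0.0/7 (150.0.0.0 - 151.255.255.255)
  150.0.0.0/8 (150.0.0.0 - 150.255.255.255)
  150.0.0.0/11 (150.0.0.0 - 150.31.255.255)
  150.31.0.0/16 (150.31.0.0 - 150.31.255.255)
Most specific is 150.31.0.0/16.

150.31.0.0/16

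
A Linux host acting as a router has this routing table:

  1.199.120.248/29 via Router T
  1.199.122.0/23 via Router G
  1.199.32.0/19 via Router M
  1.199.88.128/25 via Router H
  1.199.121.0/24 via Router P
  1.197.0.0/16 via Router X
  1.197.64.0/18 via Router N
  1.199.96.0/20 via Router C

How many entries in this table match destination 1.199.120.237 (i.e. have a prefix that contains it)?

No listed prefix contains 1.199.120.237.
Total matching entries: 0.

0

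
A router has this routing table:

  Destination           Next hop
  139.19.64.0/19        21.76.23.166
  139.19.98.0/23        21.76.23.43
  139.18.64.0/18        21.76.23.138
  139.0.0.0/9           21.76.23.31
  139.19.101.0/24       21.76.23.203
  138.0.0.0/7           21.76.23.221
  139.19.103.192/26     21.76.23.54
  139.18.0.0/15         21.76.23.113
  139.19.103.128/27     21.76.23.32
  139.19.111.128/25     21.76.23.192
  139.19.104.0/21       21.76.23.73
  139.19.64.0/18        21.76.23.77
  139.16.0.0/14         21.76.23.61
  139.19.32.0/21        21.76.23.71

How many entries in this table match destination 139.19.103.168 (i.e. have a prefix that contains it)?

Prefixes containing 139.19.103.168:
  138.0.0.0/7 (138.0.0.0 - 139.255.255.255)
  139.0.0.0/9 (139.0.0.0 - 139.127.255.255)
  139.16.0.0/14 (139.16.0.0 - 139.19.255.255)
  139.18.0.0/15 (139.18.0.0 - 139.19.255.255)
  139.19.64.0/18 (139.19.64.0 - 139.19.127.255)
Total matching entries: 5.

5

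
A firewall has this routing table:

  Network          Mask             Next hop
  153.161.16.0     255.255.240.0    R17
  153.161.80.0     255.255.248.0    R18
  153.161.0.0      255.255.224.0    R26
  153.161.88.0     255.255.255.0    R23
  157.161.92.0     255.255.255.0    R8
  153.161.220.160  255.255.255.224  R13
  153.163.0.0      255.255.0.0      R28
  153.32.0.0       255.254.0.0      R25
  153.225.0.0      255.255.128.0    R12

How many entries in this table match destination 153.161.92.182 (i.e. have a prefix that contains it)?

No listed prefix contains 153.161.92.182.
Total matching entries: 0.

0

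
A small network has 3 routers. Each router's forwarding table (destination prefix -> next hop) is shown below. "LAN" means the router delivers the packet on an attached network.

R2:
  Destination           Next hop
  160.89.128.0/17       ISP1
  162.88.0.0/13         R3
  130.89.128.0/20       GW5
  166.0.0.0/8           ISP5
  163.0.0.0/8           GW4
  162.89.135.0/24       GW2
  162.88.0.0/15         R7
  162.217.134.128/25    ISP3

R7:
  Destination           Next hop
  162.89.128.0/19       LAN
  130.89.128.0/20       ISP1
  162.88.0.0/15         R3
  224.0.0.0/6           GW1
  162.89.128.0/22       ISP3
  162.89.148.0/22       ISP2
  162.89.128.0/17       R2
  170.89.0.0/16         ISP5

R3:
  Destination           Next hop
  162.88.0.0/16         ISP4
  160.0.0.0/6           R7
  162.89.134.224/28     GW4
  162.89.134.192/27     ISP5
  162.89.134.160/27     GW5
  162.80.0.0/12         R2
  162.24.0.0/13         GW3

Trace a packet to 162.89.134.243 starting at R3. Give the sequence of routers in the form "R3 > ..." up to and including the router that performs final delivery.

At R3: longest match for 162.89.134.243 is 162.80.0.0/12 -> R2
At R2: longest match for 162.89.134.243 is 162.88.0.0/15 -> R7
At R7: longest match for 162.89.134.243 is 162.89.128.0/19 -> LAN

R3 > R2 > R7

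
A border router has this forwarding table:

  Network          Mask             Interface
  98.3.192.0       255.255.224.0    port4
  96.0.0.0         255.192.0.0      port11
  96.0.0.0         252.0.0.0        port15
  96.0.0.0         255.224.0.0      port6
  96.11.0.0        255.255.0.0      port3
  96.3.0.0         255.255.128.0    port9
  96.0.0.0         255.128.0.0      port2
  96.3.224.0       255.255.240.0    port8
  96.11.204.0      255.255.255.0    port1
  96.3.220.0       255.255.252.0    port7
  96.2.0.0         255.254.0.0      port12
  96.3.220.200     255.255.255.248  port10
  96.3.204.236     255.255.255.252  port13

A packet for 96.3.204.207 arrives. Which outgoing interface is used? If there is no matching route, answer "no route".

port12

Routes whose prefix contains 96.3.204.207:
  96.0.0.0/6 (96.0.0.0 - 99.255.255.255) -> port15
  96.0.0.0/9 (96.0.0.0 - 96.127.255.255) -> port2
  96.0.0.0/10 (96.0.0.0 - 96.63.255.255) -> port11
  96.0.0.0/11 (96.0.0.0 - 96.31.255.255) -> port6
  96.2.0.0/15 (96.2.0.0 - 96.3.255.255) -> port12
More-specific entries that do NOT match:
  96.3.204.236/30 (96.3.204.236 - 96.3.204.239) does not contain 96.3.204.207
  96.3.220.200/29 (96.3.220.200 - 96.3.220.207) does not contain 96.3.204.207
  96.11.204.0/24 (96.11.204.0 - 96.11.204.255) does not contain 96.3.204.207
  96.3.220.0/22 (96.3.220.0 - 96.3.223.255) does not contain 96.3.204.207
  96.3.224.0/20 (96.3.224.0 - 96.3.239.255) does not contain 96.3.204.207
  98.3.192.0/19 (98.3.192.0 - 98.3.223.255) does not contain 96.3.204.207
  96.3.0.0/17 (96.3.0.0 - 96.3.127.255) does not contain 96.3.204.207
  96.11.0.0/16 (96.11.0.0 - 96.11.255.255) does not contain 96.3.204.207
Longest matching prefix is /15 -> interface port12.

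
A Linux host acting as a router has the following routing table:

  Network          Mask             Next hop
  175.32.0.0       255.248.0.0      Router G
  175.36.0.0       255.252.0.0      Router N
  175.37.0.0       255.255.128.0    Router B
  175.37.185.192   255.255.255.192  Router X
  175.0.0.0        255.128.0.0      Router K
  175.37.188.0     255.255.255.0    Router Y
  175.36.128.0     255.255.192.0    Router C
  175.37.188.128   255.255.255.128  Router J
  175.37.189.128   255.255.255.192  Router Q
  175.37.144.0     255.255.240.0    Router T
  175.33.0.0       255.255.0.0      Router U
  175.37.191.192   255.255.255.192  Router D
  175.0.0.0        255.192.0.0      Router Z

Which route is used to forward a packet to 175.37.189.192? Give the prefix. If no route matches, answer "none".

175.36.0.0/14

Entries matching 175.37.189.192:
  175.0.0.0/9 (175.0.0.0 - 175.127.255.255)
  175.0.0.0/10 (175.0.0.0 - 175.63.255.255)
  175.32.0.0/13 (175.32.0.0 - 175.39.255.255)
  175.36.0.0/14 (175.36.0.0 - 175.39.255.255)
Most specific is 175.36.0.0/14.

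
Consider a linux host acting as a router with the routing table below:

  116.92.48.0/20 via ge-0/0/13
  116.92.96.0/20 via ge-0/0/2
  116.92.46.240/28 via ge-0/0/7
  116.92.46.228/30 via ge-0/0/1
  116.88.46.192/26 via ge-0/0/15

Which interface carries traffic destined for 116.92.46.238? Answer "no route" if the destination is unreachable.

no route

No entry's prefix contains 116.92.46.238; there is no default route.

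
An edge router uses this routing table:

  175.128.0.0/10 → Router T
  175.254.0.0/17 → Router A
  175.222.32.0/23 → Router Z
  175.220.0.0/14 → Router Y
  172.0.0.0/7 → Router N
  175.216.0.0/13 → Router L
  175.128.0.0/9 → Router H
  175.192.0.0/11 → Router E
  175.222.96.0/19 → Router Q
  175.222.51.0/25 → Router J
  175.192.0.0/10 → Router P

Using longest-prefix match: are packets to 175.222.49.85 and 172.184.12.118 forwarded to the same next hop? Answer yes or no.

no

175.222.49.85: longest match 175.220.0.0/14 -> Router Y
172.184.12.118: longest match 172.0.0.0/7 -> Router N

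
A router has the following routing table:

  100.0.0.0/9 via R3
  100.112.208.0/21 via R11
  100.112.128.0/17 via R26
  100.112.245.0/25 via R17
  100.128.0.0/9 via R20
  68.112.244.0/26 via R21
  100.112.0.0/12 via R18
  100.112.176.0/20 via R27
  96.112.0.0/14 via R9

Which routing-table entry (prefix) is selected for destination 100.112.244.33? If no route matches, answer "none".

Entries matching 100.112.244.33:
  100.0.0.0/9 (100.0.0.0 - 100.127.255.255)
  100.112.0.0/12 (100.112.0.0 - 100.127.255.255)
  100.112.128.0/17 (100.112.128.0 - 100.112.255.255)
Most specific is 100.112.128.0/17.

100.112.128.0/17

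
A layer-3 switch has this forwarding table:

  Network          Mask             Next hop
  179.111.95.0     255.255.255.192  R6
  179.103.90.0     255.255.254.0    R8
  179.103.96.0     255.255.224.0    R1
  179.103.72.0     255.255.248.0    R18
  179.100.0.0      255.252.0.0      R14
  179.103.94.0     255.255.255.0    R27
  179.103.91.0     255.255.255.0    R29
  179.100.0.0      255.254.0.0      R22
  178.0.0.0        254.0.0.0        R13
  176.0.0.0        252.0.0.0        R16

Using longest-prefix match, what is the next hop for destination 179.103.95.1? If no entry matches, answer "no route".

R14

Routes whose prefix contains 179.103.95.1:
  176.0.0.0/6 (176.0.0.0 - 179.255.255.255) -> R16
  178.0.0.0/7 (178.0.0.0 - 179.255.255.255) -> R13
  179.100.0.0/14 (179.100.0.0 - 179.103.255.255) -> R14
More-specific entries that do NOT match:
  179.111.95.0/26 (179.111.95.0 - 179.111.95.63) does not contain 179.103.95.1
  179.103.94.0/24 (179.103.94.0 - 179.103.94.255) does not contain 179.103.95.1
  179.103.91.0/24 (179.103.91.0 - 179.103.91.255) does not contain 179.103.95.1
  179.103.90.0/23 (179.103.90.0 - 179.103.91.255) does not contain 179.103.95.1
  179.103.72.0/21 (179.103.72.0 - 179.103.79.255) does not contain 179.103.95.1
  179.103.96.0/19 (179.103.96.0 - 179.103.127.255) does not contain 179.103.95.1
  179.100.0.0/15 (179.100.0.0 - 179.101.255.255) does not contain 179.103.95.1
Longest matching prefix is /14 -> next hop R14.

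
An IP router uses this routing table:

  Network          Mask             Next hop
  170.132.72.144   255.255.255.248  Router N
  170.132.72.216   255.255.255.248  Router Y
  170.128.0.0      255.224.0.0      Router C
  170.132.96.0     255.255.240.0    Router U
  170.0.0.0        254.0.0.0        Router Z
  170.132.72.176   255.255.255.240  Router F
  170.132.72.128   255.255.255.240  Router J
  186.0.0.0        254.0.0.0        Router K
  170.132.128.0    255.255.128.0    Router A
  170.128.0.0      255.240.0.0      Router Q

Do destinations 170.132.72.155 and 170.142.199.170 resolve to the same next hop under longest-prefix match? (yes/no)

170.132.72.155: longest match 170.128.0.0/12 -> Router Q
170.142.199.170: longest match 170.128.0.0/12 -> Router Q

yes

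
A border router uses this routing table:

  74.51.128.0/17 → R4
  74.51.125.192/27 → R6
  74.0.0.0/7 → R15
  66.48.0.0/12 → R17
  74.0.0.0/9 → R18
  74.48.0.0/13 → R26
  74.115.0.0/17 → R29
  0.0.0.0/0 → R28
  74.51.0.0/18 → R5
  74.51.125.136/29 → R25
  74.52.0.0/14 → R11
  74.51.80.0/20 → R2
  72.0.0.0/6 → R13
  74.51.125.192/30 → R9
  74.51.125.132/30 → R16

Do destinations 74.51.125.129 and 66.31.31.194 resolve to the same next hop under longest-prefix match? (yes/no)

no

74.51.125.129: longest match 74.48.0.0/13 -> R26
66.31.31.194: longest match 0.0.0.0/0 -> R28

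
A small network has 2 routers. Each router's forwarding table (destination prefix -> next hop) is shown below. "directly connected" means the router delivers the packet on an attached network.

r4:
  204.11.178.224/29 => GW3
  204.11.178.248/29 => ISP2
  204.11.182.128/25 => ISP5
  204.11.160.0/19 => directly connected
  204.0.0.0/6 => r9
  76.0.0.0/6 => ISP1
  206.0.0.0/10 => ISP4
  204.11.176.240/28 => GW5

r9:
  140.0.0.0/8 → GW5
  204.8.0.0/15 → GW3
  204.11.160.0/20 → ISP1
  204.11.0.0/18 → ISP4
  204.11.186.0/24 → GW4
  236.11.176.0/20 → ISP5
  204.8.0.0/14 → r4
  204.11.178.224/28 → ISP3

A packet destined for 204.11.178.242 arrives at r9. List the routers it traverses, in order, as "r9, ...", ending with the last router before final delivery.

At r9: longest match for 204.11.178.242 is 204.8.0.0/14 -> r4
At r4: longest match for 204.11.178.242 is 204.11.160.0/19 -> directly connected

r9, r4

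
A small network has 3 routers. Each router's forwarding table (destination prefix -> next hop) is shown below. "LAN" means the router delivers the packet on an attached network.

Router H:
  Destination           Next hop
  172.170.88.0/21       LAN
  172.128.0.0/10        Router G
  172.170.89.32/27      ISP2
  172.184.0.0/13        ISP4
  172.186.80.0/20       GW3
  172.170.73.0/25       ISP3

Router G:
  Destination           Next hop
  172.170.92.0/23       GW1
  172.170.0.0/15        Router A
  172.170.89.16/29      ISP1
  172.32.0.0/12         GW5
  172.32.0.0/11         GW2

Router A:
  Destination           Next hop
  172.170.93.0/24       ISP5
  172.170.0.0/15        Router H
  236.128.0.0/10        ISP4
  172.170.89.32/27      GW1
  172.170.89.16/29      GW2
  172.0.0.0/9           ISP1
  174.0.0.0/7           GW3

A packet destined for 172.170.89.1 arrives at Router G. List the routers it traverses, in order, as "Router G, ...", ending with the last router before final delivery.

Router G, Router A, Router H

At Router G: longest match for 172.170.89.1 is 172.170.0.0/15 -> Router A
At Router A: longest match for 172.170.89.1 is 172.170.0.0/15 -> Router H
At Router H: longest match for 172.170.89.1 is 172.170.88.0/21 -> LAN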